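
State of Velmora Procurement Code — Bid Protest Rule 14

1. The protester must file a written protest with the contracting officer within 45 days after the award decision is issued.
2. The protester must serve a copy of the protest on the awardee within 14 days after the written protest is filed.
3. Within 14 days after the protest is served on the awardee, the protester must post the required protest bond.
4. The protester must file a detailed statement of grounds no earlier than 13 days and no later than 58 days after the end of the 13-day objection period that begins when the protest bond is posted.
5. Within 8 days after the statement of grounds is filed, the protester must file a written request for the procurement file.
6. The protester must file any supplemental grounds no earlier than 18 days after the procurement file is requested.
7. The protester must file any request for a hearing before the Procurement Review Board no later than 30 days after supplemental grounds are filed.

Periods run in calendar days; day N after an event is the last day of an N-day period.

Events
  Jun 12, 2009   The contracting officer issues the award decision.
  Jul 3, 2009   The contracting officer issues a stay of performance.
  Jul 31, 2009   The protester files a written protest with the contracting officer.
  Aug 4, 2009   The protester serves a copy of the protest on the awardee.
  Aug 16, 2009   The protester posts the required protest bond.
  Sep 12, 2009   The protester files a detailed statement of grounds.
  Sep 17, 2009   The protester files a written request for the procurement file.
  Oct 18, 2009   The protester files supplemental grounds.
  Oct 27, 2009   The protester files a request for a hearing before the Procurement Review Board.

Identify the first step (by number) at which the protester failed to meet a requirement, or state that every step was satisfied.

Step 1 — counting 45 days from Jun 12, 2009 (when the award decision is issued) gives a deadline of Jul 27, 2009; done Jul 31, 2009 — 4 days late.

Step 1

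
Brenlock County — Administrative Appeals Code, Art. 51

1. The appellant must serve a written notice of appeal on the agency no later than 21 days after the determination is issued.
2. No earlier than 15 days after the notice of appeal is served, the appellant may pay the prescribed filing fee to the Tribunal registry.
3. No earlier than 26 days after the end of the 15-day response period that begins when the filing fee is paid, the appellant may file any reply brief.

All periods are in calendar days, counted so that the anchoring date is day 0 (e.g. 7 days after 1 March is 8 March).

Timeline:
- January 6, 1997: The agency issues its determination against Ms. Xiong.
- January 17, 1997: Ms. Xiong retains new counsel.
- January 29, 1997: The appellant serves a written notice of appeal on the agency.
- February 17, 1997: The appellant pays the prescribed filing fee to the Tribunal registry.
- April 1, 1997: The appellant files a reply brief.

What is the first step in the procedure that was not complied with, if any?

Step 1: 21 days after January 6, 1997 (when the determination is issued) is January 27, 1997; January 29, 1997 misses that deadline by 2 days.
That is the first point of non-compliance.

Step 1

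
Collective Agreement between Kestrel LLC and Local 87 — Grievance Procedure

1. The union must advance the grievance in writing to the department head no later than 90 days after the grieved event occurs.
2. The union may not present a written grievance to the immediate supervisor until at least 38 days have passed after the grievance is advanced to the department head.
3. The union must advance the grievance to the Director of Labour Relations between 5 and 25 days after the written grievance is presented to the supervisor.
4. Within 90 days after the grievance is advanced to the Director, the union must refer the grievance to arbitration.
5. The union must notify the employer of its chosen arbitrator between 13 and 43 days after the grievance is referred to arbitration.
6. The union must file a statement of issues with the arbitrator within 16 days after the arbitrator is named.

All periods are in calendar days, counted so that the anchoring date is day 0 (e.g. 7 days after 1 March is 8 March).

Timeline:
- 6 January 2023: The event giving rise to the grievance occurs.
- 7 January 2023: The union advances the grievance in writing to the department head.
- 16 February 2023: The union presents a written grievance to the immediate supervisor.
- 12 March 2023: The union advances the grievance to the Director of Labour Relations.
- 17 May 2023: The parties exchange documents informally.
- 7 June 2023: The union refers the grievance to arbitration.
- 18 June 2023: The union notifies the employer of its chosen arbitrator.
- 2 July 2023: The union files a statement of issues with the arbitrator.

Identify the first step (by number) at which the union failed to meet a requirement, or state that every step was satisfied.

Step 1: 90 days after 6 January 2023 (when the grieved event occurs) is 6 April 2023; completed 7 January 2023, before the deadline.
Step 2: the earliest permitted date is 38 days after 7 January 2023 (when the grievance is advanced to the department head), i.e. 14 February 2023; 16 February 2023 is on or after that date.
Step 3: the window is 5–25 days after 16 February 2023 (when the written grievance is presented to the supervisor), so 21 February 2023 through 13 March 2023; done 12 March 2023, which is between those dates.
Step 4: 90 days after 12 March 2023 (when the grievance is advanced to the Director) is 10 June 2023; done 7 June 2023 — timely.
Step 5: the window is 13–43 days after 7 June 2023 (when the grievance is referred to arbitration), so 20 June 2023 through 20 July 2023; done 18 June 2023 — 2 days before the window opened.
Later steps need not be reached.

Step 5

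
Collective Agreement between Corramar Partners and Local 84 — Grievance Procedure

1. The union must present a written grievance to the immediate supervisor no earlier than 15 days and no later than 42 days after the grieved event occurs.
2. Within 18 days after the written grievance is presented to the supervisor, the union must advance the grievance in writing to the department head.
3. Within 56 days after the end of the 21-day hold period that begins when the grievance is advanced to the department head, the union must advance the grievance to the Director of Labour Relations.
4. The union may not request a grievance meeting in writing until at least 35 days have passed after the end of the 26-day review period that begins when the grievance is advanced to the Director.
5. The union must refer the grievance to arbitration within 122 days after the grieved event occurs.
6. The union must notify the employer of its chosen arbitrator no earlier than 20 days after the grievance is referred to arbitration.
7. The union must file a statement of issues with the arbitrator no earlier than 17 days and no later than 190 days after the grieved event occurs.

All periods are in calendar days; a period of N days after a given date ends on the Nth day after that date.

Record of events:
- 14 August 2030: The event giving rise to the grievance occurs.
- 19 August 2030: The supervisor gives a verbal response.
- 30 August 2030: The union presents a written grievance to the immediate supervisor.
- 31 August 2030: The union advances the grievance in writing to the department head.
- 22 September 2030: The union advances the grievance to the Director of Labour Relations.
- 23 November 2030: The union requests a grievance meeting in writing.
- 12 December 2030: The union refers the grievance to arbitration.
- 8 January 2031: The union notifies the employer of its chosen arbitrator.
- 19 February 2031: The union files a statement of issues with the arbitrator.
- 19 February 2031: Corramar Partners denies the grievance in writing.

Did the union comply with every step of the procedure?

Step 1: the window is 15–42 days after 14 August 2030 (when the grieved event occurs), so 29 August 2030 through 25 September 2030; 30 August 2030 falls inside that range.
Step 2: 18 days after 30 August 2030 (when the written grievance is presented to the supervisor) is 17 September 2030; done 31 August 2030 — timely.
Step 3: 56 days after 21 September 2030 (end of the 21-day hold period, which began when the grievance is advanced to the department head on 31 August 2030) is 16 November 2030; done 22 September 2030 — timely.
Step 4: the earliest permitted date is 35 days after 18 October 2030 (end of the 26-day review period, which began when the grievance is advanced to the Director on 22 September 2030), i.e. 22 November 2030; done 23 November 2030 — permitted.
Step 5: 122 days after 14 August 2030 (when the grieved event occurs) is 14 December 2030; done 12 December 2030 — timely.
Step 6: the earliest permitted date is 20 days after 12 December 2030 (when the grievance is referred to arbitration), i.e. 1 January 2031; 8 January 2031 is on or after that date.
Step 7: the window is 17–190 days after 14 August 2030 (when the grieved event occurs), so 31 August 2030 through 20 February 2031; done 19 February 2031, which is between those dates.

Yes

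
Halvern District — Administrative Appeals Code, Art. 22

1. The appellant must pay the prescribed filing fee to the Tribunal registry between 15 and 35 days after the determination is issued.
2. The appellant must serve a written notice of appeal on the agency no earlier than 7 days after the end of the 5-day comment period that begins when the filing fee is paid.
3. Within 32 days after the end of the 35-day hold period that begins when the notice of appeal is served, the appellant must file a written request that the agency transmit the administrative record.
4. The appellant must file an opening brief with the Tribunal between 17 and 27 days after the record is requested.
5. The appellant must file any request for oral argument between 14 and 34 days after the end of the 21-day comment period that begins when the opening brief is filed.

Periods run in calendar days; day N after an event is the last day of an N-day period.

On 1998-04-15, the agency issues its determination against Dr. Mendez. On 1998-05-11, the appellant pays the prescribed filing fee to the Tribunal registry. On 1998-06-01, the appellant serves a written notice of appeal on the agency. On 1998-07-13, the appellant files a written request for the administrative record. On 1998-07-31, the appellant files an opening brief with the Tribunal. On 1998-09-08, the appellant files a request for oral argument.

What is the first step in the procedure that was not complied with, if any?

None — every step was satisfied

Step 1 — 15 and 35 days from 1998-04-15 (when the determination is issued) are 1998-04-30 and 1998-05-20 respectively; done 1998-05-11 — within the window.
Step 2 — must wait 7 days from 1998-05-16 (end of the 5-day comment period, which began when the filing fee is paid on 1998-05-11), so not before 1998-05-23; done 1998-06-01 — permitted.
Step 3 — counting 32 days from 1998-07-06 (end of the 35-day hold period, which began when the notice of appeal is served on 1998-06-01) gives a deadline of 1998-08-07; 1998-07-13 is within that limit.
Step 4 — 17 and 27 days from 1998-07-13 (when the record is requested) are 1998-07-30 and 1998-08-09 respectively; 1998-07-31 falls inside that range.
Step 5 — 14 and 34 days from 1998-08-21 (end of the 21-day comment period, which began when the opening brief is filed on 1998-07-31) are 1998-09-04 and 1998-09-24 respectively; 1998-09-08 falls inside that range.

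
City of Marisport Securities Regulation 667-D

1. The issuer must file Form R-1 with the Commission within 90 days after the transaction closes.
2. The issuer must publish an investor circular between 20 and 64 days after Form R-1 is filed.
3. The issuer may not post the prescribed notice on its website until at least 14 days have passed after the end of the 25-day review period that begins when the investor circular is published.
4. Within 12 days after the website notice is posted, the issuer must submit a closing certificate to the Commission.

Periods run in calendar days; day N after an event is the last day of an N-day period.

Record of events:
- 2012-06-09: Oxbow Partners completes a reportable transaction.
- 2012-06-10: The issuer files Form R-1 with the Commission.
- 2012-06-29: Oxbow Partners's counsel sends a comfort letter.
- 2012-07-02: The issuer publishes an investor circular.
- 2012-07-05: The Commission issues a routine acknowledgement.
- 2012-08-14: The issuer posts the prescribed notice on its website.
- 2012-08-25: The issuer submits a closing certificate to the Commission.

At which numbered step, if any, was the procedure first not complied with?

Step 1: 90 days after 2012-06-09 (when the transaction closes) is 2012-09-07; completed 2012-06-10, before the deadline.
Step 2: the window is 20–64 days after 2012-06-10 (when Form R-1 is filed), so 2012-06-30 through 2012-08-13; done 2012-07-02 — within the window.
Step 3: the earliest permitted date is 14 days after 2012-07-27 (end of the 25-day review period, which began when the investor circular is published on 2012-07-02), i.e. 2012-08-10; done 2012-08-14 — permitted.
Step 4: 12 days after 2012-08-14 (when the website notice is posted) is 2012-08-26; 2012-08-25 is within that limit.

None — every step was satisfied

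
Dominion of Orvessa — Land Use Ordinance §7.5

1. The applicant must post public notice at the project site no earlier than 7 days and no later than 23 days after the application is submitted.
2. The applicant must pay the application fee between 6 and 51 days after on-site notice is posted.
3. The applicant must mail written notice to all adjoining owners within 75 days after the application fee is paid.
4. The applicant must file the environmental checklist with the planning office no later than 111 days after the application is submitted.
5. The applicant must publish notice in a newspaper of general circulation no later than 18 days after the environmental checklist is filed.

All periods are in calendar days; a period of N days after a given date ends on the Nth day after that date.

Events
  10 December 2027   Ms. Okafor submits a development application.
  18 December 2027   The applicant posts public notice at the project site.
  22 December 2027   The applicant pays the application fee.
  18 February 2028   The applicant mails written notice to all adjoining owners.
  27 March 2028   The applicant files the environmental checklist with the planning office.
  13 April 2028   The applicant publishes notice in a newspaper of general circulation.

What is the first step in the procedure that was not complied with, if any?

Step 1 — 7 and 23 days from 10 December 2027 (when the application is submitted) are 17 December 2027 and 2 January 2028 respectively; done 18 December 2027, which is between those dates.
Step 2 — 6 and 51 days from 18 December 2027 (when on-site notice is posted) are 24 December 2027 and 7 February 2028 respectively; done 22 December 2027 — 2 days before the window opened.

Step 2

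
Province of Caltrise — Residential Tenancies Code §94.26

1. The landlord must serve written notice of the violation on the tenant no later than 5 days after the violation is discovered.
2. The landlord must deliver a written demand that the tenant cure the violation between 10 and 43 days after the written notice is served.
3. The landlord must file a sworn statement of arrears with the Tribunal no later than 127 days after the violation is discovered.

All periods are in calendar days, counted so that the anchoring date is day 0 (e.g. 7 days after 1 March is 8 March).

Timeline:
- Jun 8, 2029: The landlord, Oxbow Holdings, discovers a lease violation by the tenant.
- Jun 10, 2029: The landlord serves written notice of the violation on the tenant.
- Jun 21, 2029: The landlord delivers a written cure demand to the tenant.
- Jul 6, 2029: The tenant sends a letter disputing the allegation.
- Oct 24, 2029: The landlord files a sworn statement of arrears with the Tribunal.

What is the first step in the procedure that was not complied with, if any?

Step 1: 5 days after Jun 8, 2029 (when the violation is discovered) is Jun 13, 2029; done Jun 10, 2029 — timely.
Step 2: the window is 10–43 days after Jun 10, 2029 (when the written notice is served), so Jun 20, 2029 through Jul 23, 2029; done Jun 21, 2029 — within the window.
Step 3: 127 days after Jun 8, 2029 (when the violation is discovered) is Oct 13, 2029; done Oct 24, 2029 — 11 days late.

Step 3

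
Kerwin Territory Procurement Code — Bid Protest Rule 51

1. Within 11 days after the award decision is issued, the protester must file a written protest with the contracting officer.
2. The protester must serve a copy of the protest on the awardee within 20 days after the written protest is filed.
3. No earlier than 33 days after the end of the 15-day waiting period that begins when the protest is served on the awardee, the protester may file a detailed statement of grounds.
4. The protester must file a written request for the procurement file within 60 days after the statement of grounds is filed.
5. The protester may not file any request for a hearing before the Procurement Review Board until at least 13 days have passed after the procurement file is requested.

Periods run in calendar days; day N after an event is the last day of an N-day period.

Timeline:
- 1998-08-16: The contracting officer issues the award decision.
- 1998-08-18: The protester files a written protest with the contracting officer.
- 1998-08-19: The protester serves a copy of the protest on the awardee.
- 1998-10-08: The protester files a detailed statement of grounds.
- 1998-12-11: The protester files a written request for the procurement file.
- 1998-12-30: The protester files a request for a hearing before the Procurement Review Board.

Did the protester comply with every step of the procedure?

No

Step 1: 11 days after 1998-08-16 (when the award decision is issued) is 1998-08-27; 1998-08-18 is within that limit.
Step 2: 20 days after 1998-08-18 (when the written protest is filed) is 1998-09-07; done 1998-08-19 — timely.
Step 3: the earliest permitted date is 33 days after 1998-09-03 (end of the 15-day waiting period, which began when the protest is served on the awardee on 1998-08-19), i.e. 1998-10-06; done 1998-10-08 — permitted.
Step 4: 60 days after 1998-10-08 (when the statement of grounds is filed) is 1998-12-07; not done until 1998-12-11, 4 days after the deadline.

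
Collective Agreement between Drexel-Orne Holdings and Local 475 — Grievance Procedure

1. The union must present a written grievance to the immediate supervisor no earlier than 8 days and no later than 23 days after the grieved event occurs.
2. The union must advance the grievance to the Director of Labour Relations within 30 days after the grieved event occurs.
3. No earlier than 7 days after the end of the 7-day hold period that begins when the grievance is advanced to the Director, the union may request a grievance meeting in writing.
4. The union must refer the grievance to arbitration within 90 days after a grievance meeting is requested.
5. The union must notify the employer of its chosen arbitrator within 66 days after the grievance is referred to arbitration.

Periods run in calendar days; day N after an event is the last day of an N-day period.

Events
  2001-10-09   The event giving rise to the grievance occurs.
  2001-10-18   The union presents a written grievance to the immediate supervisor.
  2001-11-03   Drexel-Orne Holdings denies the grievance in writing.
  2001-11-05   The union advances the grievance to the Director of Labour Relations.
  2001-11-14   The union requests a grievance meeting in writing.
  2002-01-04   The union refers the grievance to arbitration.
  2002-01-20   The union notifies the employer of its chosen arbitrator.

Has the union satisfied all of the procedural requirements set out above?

No

(1) the permitted window runs from 2001-10-09 + 8 = 2001-10-17 to 2001-10-09 + 23 = 2001-11-01; done 2001-10-18, which is between those dates.
(2) due by 2001-10-09 + 30 days = 2001-11-08; 2001-11-05 is within that limit.
(3) permitted from 2001-11-12 + 7 days = 2001-11-19 onward; 2001-11-14 is 5 days before the earliest permitted date.
The procedure was therefore not followed at step 3.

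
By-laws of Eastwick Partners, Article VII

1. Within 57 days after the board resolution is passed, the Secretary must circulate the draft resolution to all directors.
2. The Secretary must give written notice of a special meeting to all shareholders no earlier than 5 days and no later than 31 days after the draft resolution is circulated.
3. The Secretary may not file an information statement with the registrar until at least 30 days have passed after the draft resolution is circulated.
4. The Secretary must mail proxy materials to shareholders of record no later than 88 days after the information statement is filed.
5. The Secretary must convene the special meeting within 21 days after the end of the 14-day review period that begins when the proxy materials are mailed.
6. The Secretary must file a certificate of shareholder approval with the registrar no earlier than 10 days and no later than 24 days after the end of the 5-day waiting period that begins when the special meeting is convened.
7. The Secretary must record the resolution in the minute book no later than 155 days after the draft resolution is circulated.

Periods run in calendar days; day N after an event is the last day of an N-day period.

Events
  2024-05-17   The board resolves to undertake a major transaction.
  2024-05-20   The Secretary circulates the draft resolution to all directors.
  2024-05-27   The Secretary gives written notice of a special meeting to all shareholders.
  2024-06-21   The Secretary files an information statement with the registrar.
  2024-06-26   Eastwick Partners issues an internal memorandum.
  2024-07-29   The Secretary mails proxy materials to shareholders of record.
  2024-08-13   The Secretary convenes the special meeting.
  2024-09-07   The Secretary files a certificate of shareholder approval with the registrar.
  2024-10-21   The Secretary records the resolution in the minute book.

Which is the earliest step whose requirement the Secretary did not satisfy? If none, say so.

None — every step was satisfied

Step 1: 57 days after 2024-05-17 (when the board resolution is passed) is 2024-07-13; completed 2024-05-20, before the deadline.
Step 2: the window is 5–31 days after 2024-05-20 (when the draft resolution is circulated), so 2024-05-25 through 2024-06-20; done 2024-05-27, which is between those dates.
Step 3: the earliest permitted date is 30 days after 2024-05-20 (when the draft resolution is circulated), i.e. 2024-06-19; 2024-06-21 is on or after that date.
Step 4: 88 days after 2024-06-21 (when the information statement is filed) is 2024-09-17; 2024-07-29 is within that limit.
Step 5: 21 days after 2024-08-12 (end of the 14-day review period, which began when the proxy materials are mailed on 2024-07-29) is 2024-09-02; 2024-08-13 is within that limit.
Step 6: the window is 10–24 days after 2024-08-18 (end of the 5-day waiting period, which began when the special meeting is convened on 2024-08-13), so 2024-08-28 through 2024-09-11; done 2024-09-07 — within the window.
Step 7: 155 days after 2024-05-20 (when the draft resolution is circulated) is 2024-10-22; done 2024-10-21 — timely.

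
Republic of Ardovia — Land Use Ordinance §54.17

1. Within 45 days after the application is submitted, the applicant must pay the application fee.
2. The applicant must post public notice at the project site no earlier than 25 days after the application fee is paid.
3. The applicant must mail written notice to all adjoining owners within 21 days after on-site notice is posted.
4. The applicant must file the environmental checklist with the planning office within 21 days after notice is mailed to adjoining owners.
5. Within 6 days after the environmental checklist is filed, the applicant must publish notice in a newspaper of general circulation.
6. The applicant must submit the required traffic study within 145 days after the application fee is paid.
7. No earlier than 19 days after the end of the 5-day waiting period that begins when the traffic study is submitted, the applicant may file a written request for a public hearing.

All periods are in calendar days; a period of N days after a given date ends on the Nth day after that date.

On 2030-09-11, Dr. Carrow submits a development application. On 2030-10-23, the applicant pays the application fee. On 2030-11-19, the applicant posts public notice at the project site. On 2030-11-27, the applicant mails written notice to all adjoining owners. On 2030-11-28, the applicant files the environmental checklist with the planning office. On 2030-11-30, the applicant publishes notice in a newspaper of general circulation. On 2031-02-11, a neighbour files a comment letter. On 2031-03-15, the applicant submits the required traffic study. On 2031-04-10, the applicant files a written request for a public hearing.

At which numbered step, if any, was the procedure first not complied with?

None — every step was satisfied

Step 1: 45 days after 2030-09-11 (when the application is submitted) is 2030-10-26; done 2030-10-23 — timely.
Step 2: the earliest permitted date is 25 days after 2030-10-23 (when the application fee is paid), i.e. 2030-11-17; done 2030-11-19 — permitted.
Step 3: 21 days after 2030-11-19 (when on-site notice is posted) is 2030-12-10; completed 2030-11-27, before the deadline.
Step 4: 21 days after 2030-11-27 (when notice is mailed to adjoining owners) is 2030-12-18; 2030-11-28 is within that limit.
Step 5: 6 days after 2030-11-28 (when the environmental checklist is filed) is 2030-12-04; 2030-11-30 is within that limit.
Step 6: 145 days after 2030-10-23 (when the application fee is paid) is 2031-03-17; completed 2031-03-15, before the deadline.
Step 7: the earliest permitted date is 19 days after 2031-03-20 (end of the 5-day waiting period, which began when the traffic study is submitted on 2031-03-15), i.e. 2031-04-08; done 2031-04-10, after the minimum wait.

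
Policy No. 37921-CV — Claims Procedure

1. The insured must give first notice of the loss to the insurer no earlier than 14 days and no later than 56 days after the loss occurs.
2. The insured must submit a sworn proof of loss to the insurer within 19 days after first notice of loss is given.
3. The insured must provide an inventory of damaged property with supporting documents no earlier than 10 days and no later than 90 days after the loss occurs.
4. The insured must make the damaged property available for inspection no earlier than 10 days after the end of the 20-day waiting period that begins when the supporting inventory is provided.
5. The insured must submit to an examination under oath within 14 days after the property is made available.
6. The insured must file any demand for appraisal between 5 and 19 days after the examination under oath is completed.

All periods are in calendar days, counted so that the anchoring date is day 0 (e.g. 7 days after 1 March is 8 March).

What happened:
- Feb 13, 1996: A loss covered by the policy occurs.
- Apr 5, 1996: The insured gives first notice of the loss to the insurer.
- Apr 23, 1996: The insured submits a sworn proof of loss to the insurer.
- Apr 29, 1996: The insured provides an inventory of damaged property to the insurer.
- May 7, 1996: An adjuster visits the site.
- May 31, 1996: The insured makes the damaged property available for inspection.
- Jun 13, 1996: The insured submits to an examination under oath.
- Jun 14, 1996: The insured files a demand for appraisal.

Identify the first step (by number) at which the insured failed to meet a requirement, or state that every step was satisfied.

Step 1: the window is 14–56 days after Feb 13, 1996 (when the loss occurs), so Feb 27, 1996 through Apr 9, 1996; done Apr 5, 1996, which is between those dates.
Step 2: 19 days after Apr 5, 1996 (when first notice of loss is given) is Apr 24, 1996; completed Apr 23, 1996, before the deadline.
Step 3: the window is 10–90 days after Feb 13, 1996 (when the loss occurs), so Feb 23, 1996 through May 13, 1996; Apr 29, 1996 falls inside that range.
Step 4: the earliest permitted date is 10 days after May 19, 1996 (end of the 20-day waiting period, which began when the supporting inventory is provided on Apr 29, 1996), i.e. May 29, 1996; done May 31, 1996, after the minimum wait.
Step 5: 14 days after May 31, 1996 (when the property is made available) is Jun 14, 1996; Jun 13, 1996 is within that limit.
Step 6: the window is 5–19 days after Jun 13, 1996 (when the examination under oath is completed), so Jun 18, 1996 through Jul 2, 1996; done Jun 14, 1996 — 4 days before the window opened.
No need to go further; step 6 was not satisfied.

Step 6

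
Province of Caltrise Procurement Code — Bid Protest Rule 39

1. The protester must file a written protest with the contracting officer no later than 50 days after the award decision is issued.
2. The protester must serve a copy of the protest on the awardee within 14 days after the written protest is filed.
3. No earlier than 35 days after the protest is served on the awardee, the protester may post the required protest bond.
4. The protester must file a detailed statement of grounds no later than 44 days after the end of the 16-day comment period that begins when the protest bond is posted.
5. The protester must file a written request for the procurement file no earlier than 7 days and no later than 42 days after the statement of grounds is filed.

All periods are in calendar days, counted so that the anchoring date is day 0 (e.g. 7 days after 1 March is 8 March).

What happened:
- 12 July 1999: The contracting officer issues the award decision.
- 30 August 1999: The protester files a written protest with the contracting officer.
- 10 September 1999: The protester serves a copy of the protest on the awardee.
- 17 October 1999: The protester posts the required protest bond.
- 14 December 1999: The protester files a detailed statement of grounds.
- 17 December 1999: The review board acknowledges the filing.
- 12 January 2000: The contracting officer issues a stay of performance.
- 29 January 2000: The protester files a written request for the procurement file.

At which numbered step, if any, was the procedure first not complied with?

Step 1 — counting 50 days from 12 July 1999 (when the award decision is issued) gives a deadline of 31 August 1999; completed 30 August 1999, before the deadline.
Step 2 — counting 14 days from 30 August 1999 (when the written protest is filed) gives a deadline of 13 September 1999; completed 10 September 1999, before the deadline.
Step 3 — must wait 35 days from 10 September 1999 (when the protest is served on the awardee), so not before 15 October 1999; done 17 October 1999, after the minimum wait.
Step 4 — counting 44 days from 2 November 1999 (end of the 16-day comment period, which began when the protest bond is posted on 17 October 1999) gives a deadline of 16 December 1999; completed 14 December 1999, before the deadline.
Step 5 — 7 and 42 days from 14 December 1999 (when the statement of grounds is filed) are 21 December 1999 and 25 January 2000 respectively; done 29 January 2000 — 4 days after the window closed.
That is the first point of non-compliance.

Step 5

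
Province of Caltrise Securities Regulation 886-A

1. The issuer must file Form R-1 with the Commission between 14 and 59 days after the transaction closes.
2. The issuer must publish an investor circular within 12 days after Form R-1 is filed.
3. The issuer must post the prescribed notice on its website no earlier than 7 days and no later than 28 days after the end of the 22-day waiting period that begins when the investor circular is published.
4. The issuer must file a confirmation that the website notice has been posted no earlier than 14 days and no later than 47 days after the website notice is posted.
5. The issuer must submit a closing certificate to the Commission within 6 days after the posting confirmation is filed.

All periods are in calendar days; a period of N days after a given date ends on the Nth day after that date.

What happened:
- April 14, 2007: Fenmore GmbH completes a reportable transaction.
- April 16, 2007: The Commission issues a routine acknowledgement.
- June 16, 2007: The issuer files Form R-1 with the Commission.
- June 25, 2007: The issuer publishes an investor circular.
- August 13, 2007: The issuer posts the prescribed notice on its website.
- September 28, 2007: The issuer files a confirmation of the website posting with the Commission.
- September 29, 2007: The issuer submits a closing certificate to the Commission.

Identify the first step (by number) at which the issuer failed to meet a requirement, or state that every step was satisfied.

(1) the permitted window runs from April 14, 2007 + 14 = April 28, 2007 to April 14, 2007 + 59 = June 12, 2007; June 16, 2007 is 4 days past the end of the window.

Step 1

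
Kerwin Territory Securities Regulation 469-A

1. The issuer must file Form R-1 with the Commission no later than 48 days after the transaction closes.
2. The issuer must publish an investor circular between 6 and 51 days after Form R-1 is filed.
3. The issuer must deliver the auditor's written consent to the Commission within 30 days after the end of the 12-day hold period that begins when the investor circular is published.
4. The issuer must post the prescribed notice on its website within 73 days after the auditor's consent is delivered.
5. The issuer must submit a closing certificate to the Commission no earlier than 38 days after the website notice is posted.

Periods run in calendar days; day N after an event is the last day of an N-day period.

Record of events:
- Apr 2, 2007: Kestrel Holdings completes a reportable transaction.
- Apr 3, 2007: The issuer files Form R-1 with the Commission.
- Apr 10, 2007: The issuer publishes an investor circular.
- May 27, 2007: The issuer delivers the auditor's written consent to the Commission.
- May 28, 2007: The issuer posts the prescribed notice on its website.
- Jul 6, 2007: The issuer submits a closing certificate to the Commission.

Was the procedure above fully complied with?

(1) due by Apr 2, 2007 + 48 days = May 20, 2007; Apr 3, 2007 is within that limit.
(2) the permitted window runs from Apr 3, 2007 + 6 = Apr 9, 2007 to Apr 3, 2007 + 51 = May 24, 2007; Apr 10, 2007 falls inside that range.
(3) due by Apr 22, 2007 + 30 days = May 22, 2007; May 27, 2007 misses that deadline by 5 days.
No need to go further; step 3 was not satisfied.

No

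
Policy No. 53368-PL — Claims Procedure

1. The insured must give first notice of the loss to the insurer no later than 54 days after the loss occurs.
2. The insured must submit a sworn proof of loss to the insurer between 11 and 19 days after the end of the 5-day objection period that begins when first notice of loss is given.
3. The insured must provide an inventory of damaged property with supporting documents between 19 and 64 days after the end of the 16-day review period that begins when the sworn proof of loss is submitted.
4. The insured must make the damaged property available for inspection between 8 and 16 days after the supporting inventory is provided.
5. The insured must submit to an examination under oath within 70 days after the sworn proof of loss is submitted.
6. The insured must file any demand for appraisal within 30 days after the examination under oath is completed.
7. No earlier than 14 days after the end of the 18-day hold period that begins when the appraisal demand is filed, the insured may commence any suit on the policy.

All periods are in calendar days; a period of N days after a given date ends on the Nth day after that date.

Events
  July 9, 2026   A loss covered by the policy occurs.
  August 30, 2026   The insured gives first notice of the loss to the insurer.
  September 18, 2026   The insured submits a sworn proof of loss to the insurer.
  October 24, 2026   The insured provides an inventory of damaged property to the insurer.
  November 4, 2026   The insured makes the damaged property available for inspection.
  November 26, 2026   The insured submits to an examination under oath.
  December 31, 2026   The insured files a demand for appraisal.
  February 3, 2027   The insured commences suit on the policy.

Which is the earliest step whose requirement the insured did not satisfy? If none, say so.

Step 6

(1) due by July 9, 2026 + 54 days = September 1, 2026; August 30, 2026 is within that limit.
(2) the permitted window runs from September 4, 2026 + 11 = September 15, 2026 to September 4, 2026 + 19 = September 23, 2026; September 18, 2026 falls inside that range.
(3) the permitted window runs from October 4, 2026 + 19 = October 23, 2026 to October 4, 2026 + 64 = December 7, 2026; done October 24, 2026 — within the window.
(4) the permitted window runs from October 24, 2026 + 8 = November 1, 2026 to October 24, 2026 + 16 = November 9, 2026; November 4, 2026 falls inside that range.
(5) due by September 18, 2026 + 70 days = November 27, 2026; completed November 26, 2026, before the deadline.
(6) due by November 26, 2026 + 30 days = December 26, 2026; not done until December 31, 2026, 5 days after the deadline.
The procedure was therefore not followed at step 6.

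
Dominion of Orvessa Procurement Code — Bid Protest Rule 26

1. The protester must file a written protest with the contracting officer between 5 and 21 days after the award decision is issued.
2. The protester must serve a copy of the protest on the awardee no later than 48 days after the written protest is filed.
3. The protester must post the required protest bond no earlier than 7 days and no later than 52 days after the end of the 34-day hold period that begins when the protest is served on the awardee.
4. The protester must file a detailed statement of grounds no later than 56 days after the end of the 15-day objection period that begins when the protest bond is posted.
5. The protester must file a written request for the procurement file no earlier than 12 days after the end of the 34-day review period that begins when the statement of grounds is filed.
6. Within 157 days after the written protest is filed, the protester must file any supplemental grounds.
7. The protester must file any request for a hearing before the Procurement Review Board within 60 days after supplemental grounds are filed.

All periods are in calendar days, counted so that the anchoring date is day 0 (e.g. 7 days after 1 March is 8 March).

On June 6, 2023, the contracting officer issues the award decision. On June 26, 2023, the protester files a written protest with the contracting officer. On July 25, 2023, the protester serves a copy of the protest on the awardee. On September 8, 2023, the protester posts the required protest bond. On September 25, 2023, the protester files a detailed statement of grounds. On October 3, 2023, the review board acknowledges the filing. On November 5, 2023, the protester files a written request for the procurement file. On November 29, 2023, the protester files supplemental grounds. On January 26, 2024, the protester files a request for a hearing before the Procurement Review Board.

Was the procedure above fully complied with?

No

(1) the permitted window runs from June 6, 2023 + 5 = June 11, 2023 to June 6, 2023 + 21 = June 27, 2023; done June 26, 2023 — within the window.
(2) due by June 26, 2023 + 48 days = August 13, 2023; July 25, 2023 is within that limit.
(3) the permitted window runs from August 28, 2023 + 7 = September 4, 2023 to August 28, 2023 + 52 = October 19, 2023; done September 8, 2023 — within the window.
(4) due by September 23, 2023 + 56 days = November 18, 2023; done September 25, 2023 — timely.
(5) permitted from October 29, 2023 + 12 days = November 10, 2023 onward; November 5, 2023 is 5 days before the earliest permitted date.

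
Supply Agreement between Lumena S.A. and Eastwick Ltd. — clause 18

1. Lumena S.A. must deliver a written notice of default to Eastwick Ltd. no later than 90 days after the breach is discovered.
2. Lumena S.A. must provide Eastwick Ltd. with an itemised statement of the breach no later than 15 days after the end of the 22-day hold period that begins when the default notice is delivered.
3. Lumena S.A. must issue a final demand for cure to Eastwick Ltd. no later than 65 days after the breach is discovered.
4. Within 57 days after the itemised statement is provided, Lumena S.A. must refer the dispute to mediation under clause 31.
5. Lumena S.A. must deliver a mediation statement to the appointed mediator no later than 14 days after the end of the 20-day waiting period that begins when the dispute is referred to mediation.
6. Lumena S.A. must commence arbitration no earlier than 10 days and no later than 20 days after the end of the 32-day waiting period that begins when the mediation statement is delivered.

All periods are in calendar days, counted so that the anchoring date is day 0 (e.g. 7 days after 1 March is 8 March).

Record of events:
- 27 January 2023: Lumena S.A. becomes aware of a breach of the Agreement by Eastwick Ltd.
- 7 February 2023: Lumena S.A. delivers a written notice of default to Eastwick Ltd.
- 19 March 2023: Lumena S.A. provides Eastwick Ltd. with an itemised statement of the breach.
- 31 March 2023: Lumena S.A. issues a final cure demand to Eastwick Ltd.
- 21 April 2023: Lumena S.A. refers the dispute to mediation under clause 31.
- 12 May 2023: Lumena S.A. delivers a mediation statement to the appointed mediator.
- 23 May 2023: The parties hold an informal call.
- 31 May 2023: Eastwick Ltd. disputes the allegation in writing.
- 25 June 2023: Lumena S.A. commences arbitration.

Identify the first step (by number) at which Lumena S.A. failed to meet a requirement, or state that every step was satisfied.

Step 2

(1) due by 27 January 2023 + 90 days = 27 April 2023; done 7 February 2023 — timely.
(2) due by 1 March 2023 + 15 days = 16 March 2023; not done until 19 March 2023, 3 days after the deadline.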